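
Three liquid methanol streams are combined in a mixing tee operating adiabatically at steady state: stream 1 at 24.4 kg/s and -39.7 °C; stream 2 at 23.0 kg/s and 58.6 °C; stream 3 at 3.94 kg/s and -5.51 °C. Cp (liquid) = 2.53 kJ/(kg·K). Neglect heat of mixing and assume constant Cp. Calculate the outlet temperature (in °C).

T_out = 6.96 °C

Adiabatic, steady state ⇒ Σ ṁᵢCp,ᵢ(T_out − Tᵢ) = 0
T_out = Σ ṁᵢCp,ᵢTᵢ / Σ ṁᵢCp,ᵢ
      = 904.25 / 129.89 = 6.9616 °C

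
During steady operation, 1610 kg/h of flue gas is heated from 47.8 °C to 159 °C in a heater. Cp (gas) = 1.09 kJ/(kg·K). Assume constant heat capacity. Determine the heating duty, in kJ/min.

Q = ṁ·Cp·ΔT = 1610 × 1.09 × (159 − 47.8) = 195140 kJ/h
Converting: 195140 / 3600 s = 54.207 kW
Heating duty = 3252.4 kJ/min

Q = 3250 kJ/min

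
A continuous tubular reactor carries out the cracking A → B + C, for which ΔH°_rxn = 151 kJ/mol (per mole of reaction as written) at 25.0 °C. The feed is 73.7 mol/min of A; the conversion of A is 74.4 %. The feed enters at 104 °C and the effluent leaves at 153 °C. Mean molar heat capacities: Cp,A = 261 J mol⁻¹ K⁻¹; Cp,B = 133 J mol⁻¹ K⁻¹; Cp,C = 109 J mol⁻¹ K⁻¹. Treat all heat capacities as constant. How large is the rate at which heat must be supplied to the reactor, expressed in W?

Q_in = 151000 W

Extent of reaction ξ = 0.744 × 73.7 = 54.833 mol/min
Reaction term: ξ·ΔH°_rxn = 54.833 × 151 = 8279.8 kJ/min
Sensible, feed 104→25 °C: -1519.6 kJ/min
Outlet flows (mol/min): A 18.867, B 54.833, C 54.833
Sensible, products 25→153 °C: 2328.8 kJ/min
Q = ΔH = 9088.9 kJ/min = 151.48 kW
Heat supplied = 151480 W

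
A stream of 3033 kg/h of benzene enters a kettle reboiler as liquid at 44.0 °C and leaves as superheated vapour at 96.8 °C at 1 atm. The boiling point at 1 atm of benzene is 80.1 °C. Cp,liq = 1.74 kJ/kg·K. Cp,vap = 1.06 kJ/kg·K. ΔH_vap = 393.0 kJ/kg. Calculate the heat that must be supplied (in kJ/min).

Q = 23900 kJ/min

liquid 44.0→80.1 °C: 62.814 kJ/kg
vaporisation at 80.1 °C: 393 kJ/kg
vapour 80.1→96.8 °C: 17.702 kJ/kg
Δh = 62.814 + 393 + 17.702 = 473.52 kJ/kg
Q = ṁ·Δh = 3033 kg/h × 473.52 kJ/kg = 1.4362e+06 kJ/h
|Q| = 398.94 kW = 23936 kJ/min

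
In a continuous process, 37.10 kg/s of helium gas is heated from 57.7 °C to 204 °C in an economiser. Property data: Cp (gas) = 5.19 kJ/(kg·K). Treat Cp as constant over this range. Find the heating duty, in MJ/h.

Q = 101000 MJ/h

Q = ṁ·Cp·ΔT = 37.10 × 5.19 × (204 − 57.7) = 28170 kJ/s
Heating duty = 101410 MJ/h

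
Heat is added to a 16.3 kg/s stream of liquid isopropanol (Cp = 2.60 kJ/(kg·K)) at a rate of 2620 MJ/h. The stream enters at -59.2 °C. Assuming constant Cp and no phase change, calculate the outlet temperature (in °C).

Q = 2620 MJ/h = 727.78 kJ/s
ΔT = Q/(ṁ·Cp) = 727.78/(16.3×2.60) = 17.173 K
T_out = -59.2 + 17.173 = -42.027 °C

T_out = -42.0 °C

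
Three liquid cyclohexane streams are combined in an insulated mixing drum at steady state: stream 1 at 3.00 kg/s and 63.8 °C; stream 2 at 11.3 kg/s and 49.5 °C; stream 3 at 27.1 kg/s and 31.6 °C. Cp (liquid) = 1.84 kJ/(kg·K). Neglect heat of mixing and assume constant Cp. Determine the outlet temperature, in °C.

No heat crosses the boundary, so H_out = H_in.
Σ ṁᵢCp,ᵢTᵢ = 3.00×1.84×63.8 + 11.3×1.84×49.5 + 27.1×1.84×31.6 = 2957.1
Σ ṁᵢCp,ᵢ = 3.00×1.84 + 11.3×1.84 + 27.1×1.84 = 76.176
T_out = 2957.1 / 76.176 = 38.819 °C

T_out = 38.8 °C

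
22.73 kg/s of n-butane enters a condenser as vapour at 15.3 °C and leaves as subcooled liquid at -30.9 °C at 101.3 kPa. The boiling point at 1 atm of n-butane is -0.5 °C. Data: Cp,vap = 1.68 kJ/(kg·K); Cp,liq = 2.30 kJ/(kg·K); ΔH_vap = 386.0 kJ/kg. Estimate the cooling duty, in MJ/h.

Q_c = 39500 MJ/h

vapour 15.3→-0.5 °C: -26.544 kJ/kg
condensation at -0.5 °C: -386 kJ/kg
liquid -0.5→-30.9 °C: -69.92 kJ/kg
Δh = -26.544 + -386 + -69.92 = -482.46 kJ/kg
Q = ṁ·Δh = 22.73 kg/s × -482.46 kJ/kg = -10966 kJ/s
|Q| = 10966 kW = 39479 MJ/h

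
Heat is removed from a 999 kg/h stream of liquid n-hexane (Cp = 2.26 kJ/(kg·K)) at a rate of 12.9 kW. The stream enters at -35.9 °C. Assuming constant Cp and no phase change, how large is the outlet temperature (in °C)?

T_out = -56.5 °C

Q = 12.9 kW = 46440 kJ/h
ΔT = Q/(ṁ·Cp) = 46440/(999×2.26) = 20.569 K
T_out = -35.9 − 20.569 = -56.469 °C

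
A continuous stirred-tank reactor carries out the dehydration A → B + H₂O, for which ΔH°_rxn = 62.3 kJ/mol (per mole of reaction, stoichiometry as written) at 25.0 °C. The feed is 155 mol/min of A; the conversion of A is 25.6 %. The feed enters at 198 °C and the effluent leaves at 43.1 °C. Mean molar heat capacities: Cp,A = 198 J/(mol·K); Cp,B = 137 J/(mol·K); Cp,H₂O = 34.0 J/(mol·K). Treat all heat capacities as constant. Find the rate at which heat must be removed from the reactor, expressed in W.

Q_out = 38400 W

Extent of reaction ξ = 0.256 × 155 = 39.68 mol/min
Reaction term: ξ·ΔH°_rxn = 39.68 × 62.3 = 2472.1 kJ/min
Sensible, feed 198→25 °C: -5309.4 kJ/min
Outlet flows (mol/min): A 115.32, B 39.68, H₂O 39.68
Sensible, products 25→43.1 °C: 536.1 kJ/min
Q = ΔH = -2301.2 kJ/min = -38.353 kW
Heat removed = 38353 W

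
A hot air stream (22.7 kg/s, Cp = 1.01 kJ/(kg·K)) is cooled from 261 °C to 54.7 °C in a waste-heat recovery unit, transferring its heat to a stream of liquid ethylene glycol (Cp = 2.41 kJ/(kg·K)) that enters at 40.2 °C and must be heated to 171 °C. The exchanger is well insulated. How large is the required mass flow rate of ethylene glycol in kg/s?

ṁ_c = 15.0 kg/s

Heat released by hot stream: Q = 22.7 × 1.01 × (261 − 54.7) = 4729.8 kJ/s
Energy balance on cold side (adiabatic exchanger): Q = ṁ_c·Cp_c·(T_c,out − T_c,in)
ṁ_c = 4729.8 / [2.41 × (171 − 40.2)] = 15.005 kg/s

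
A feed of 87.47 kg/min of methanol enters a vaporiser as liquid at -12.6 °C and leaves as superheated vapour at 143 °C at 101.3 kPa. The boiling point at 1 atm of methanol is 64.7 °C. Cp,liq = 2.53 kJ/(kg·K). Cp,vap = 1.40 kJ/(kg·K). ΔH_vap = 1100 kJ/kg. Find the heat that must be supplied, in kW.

liquid -12.6→64.7 °C: 195.57 kJ/kg
vaporisation at 64.7 °C: 1100 kJ/kg
vapour 64.7→143 °C: 109.62 kJ/kg
Δh = 195.57 + 1100 + 109.62 = 1405.2 kJ/kg
Q = ṁ·Δh = 87.47 kg/min × 1405.2 kJ/kg = 122910 kJ/min
|Q| = 2048.5 kW

Q = 2050 kW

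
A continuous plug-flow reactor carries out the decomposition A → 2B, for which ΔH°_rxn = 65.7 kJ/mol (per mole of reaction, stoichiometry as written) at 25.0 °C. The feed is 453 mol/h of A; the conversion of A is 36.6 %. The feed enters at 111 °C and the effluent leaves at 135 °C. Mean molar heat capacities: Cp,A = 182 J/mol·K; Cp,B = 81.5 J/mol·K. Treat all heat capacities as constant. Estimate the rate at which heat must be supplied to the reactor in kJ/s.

Extent of reaction ξ = 0.366 × 453 = 165.8 mol/h
Reaction term: ξ·ΔH°_rxn = 165.8 × 65.7 = 10893 kJ/h
Sensible, feed 111→25 °C: -7090.4 kJ/h
Outlet flows (mol/h): A 287.2, B 331.6
Sensible, products 25→135 °C: 8722.5 kJ/h
Q = ΔH = 12525 kJ/h = 3.4792 kW
Heat supplied = 3.4792 kJ/s

Q_in = 3.48 kJ/s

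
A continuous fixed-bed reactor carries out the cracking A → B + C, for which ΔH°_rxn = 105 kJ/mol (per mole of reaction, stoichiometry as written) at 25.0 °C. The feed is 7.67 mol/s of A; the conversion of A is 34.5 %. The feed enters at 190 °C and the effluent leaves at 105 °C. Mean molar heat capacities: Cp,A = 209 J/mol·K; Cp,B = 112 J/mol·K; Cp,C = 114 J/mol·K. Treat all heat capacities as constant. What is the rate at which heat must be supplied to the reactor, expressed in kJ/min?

Extent of reaction ξ = 0.345 × 7.67 = 2.6461 mol/s
Reaction term: ξ·ΔH°_rxn = 2.6461 × 105 = 277.85 kJ/s
Sensible, feed 190→25 °C: -264.5 kJ/s
Outlet flows (mol/s): A 5.0239, B 2.6461, C 2.6461
Sensible, products 25→105 °C: 131.84 kJ/s
Q = ΔH = 145.19 kJ/s = 145.19 kW
Heat supplied = 8711.2 kJ/min

Q_in = 8710 kJ/min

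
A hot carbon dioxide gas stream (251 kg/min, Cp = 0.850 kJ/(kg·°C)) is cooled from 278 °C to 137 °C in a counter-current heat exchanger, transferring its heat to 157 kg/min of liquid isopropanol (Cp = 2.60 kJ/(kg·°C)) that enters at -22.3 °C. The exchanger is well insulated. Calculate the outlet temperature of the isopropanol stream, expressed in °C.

T_c,out = 51.4 °C

Heat released by hot stream: Q = 251 × 0.850 × (278 − 137) = 30082 kJ/min
Energy balance on cold side (adiabatic exchanger): Q = ṁ_c·Cp_c·(T_c,out − T_c,in)
T_c,out = -22.3 + 30082/(157 × 2.60) = 51.395 °C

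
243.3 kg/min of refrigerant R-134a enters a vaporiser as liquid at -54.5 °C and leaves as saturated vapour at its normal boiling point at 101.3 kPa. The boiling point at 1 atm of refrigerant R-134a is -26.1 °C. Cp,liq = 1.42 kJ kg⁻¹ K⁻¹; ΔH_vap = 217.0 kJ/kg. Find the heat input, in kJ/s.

Q = 1040 kJ/s

liquid -54.5→-26.1 °C: 40.328 kJ/kg
vaporisation at -26.1 °C: 217 kJ/kg
Δh = 40.328 + 217 = 257.33 kJ/kg
Q = ṁ·Δh = 243.3 kg/min × 257.33 kJ/kg = 62608 kJ/min
|Q| = 1043.5 kW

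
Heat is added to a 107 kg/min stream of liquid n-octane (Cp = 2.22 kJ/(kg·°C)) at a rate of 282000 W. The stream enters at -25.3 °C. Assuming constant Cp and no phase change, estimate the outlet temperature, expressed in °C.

Q = 282000 W = 16920 kJ/min
ΔT = Q/(ṁ·Cp) = 16920/(107×2.22) = 71.23 K
T_out = -25.3 + 71.23 = 45.93 °C

T_out = 45.9 °C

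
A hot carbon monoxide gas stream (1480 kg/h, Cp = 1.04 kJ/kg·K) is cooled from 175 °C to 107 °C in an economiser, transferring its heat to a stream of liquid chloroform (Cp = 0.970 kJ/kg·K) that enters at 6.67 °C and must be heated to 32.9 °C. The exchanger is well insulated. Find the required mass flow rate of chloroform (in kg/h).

Heat released by hot stream: Q = 1480 × 1.04 × (175 − 107) = 104670 kJ/h
Energy balance on cold side (adiabatic exchanger): Q = ṁ_c·Cp_c·(T_c,out − T_c,in)
ṁ_c = 104670 / [0.970 × (32.9 − 6.67)] = 4113.7 kg/h

ṁ_c = 4110 kg/h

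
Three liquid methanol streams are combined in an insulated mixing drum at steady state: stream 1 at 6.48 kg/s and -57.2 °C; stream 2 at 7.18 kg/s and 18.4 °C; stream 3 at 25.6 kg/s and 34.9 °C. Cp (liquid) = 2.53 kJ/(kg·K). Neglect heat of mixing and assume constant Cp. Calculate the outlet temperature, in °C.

No heat crosses the boundary, so H_out = H_in.
T_out = Σ ṁᵢCp,ᵢTᵢ / Σ ṁᵢCp,ᵢ
      = 1656.9 / 99.328 = 16.681 °C

T_out = 16.7 °C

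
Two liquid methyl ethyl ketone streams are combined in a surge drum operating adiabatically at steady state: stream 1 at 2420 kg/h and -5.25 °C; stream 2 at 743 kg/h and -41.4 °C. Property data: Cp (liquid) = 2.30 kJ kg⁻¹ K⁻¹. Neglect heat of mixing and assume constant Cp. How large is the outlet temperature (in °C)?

No heat crosses the boundary, so H_out = H_in.
T_out = Σ ṁᵢCp,ᵢTᵢ / Σ ṁᵢCp,ᵢ
      = -99970 / 7274.9 = -13.742 °C

T_out = -13.7 °C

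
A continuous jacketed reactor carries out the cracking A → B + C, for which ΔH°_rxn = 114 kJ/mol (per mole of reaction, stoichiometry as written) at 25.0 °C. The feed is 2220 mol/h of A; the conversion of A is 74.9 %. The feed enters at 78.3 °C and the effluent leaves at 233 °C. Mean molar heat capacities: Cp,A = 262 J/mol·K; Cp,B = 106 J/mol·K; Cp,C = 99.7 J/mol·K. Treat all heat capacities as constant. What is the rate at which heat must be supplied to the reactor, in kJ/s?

Extent of reaction ξ = 0.749 × 2220 = 1662.8 mol/h
Reaction term: ξ·ΔH°_rxn = 1662.8 × 114 = 189560 kJ/h
Sensible, feed 78.3→25 °C: -31001 kJ/h
Outlet flows (mol/h): A 557.22, B 1662.8, C 1662.8
Sensible, products 25→233 °C: 101510 kJ/h
Q = ΔH = 260060 kJ/h = 72.24 kW
Heat supplied = 72.24 kJ/s

Q_in = 72.2 kJ/s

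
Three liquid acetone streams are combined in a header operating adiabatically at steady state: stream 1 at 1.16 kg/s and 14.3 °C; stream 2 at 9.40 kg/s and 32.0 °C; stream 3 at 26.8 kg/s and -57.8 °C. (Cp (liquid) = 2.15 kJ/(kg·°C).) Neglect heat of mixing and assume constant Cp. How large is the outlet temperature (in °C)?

T_out = -33.0 °C

Energy balance with Q = 0: Σ ṁᵢCp,ᵢ(T_out − Tᵢ) = 0
T_out = Σ ṁᵢCp,ᵢTᵢ / Σ ṁᵢCp,ᵢ
      = -2648.1 / 80.324 = -32.967 °C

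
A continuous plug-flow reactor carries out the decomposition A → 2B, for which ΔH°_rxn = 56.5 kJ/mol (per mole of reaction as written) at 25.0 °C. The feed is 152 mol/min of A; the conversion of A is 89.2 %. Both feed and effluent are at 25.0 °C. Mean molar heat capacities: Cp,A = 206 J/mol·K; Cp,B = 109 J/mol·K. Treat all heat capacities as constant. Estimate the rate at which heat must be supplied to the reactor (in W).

Extent of reaction ξ = 0.892 × 152 = 135.58 mol/min
Reaction term: ξ·ΔH°_rxn = 135.58 × 56.5 = 7660.5 kJ/min
Q = ΔH = 7660.5 kJ/min = 127.67 kW
Heat supplied = 127670 W

Q_in = 128000 W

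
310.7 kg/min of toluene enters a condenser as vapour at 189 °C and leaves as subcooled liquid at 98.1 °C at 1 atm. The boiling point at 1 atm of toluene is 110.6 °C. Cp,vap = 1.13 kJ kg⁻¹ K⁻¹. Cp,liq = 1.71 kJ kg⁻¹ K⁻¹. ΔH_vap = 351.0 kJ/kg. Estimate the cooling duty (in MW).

vapour 189→110.6 °C: -88.592 kJ/kg
condensation at 110.6 °C: -351 kJ/kg
liquid 110.6→98.1 °C: -21.375 kJ/kg
Δh = -88.592 + -351 + -21.375 = -460.97 kJ/kg
Q = ṁ·Δh = 310.7 kg/min × -460.97 kJ/kg = -143220 kJ/min
|Q| = 2387 kW = 2.387 MW

Q_c = 2.39 MW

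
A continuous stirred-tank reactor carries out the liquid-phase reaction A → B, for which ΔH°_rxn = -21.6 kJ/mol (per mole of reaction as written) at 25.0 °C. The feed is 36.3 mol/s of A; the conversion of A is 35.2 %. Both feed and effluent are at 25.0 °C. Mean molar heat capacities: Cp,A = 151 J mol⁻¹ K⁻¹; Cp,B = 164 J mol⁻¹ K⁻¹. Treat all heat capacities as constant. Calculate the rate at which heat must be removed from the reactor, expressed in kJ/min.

Q_out = 16600 kJ/min

Extent of reaction ξ = 0.352 × 36.3 = 12.778 mol/s
Reaction term: ξ·ΔH°_rxn = 12.778 × -21.6 = -276 kJ/s
Q = ΔH = -276 kJ/s = -276 kW
Heat removed = 16560 kJ/min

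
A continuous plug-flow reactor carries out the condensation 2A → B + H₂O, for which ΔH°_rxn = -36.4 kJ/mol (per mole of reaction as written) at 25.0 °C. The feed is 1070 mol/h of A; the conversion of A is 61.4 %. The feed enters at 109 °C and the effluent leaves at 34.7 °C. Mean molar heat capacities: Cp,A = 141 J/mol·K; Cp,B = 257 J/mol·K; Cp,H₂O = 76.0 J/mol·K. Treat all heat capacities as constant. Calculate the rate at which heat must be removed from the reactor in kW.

Extent of reaction ξ = 0.614 × 1070 / 2 = 328.49 mol/h
Reaction term: ξ·ΔH°_rxn = 328.49 × -36.4 = -11957 kJ/h
Sensible, feed 109→25 °C: -12673 kJ/h
Outlet flows (mol/h): A 413.02, B 328.49, H₂O 328.49
Sensible, products 25→34.7 °C: 1625.9 kJ/h
Q = ΔH = -23004 kJ/h = -6.39 kW
Heat removed = 6.39 kW

Q_out = 6.39 kW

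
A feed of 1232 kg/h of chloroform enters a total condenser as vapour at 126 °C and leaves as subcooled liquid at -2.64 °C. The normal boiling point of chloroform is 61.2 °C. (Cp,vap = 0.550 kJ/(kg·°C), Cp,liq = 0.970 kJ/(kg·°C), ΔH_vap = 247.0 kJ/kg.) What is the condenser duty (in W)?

Q_c = 118000 W

vapour 126→61.2 °C: -35.64 kJ/kg
condensation at 61.2 °C: -247 kJ/kg
liquid 61.2→-2.64 °C: -61.925 kJ/kg
Δh = -35.64 + -247 + -61.925 = -344.56 kJ/kg
Q = ṁ·Δh = 1232 kg/h × -344.56 kJ/kg = -424500 kJ/h
|Q| = 117.92 kW = 117920 W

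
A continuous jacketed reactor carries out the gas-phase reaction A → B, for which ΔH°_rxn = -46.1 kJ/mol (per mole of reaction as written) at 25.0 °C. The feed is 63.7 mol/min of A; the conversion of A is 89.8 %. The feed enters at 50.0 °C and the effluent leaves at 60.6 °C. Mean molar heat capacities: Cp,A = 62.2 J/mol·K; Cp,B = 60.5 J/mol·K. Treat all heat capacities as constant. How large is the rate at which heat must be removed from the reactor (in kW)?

Extent of reaction ξ = 0.898 × 63.7 = 57.203 mol/min
Reaction term: ξ·ΔH°_rxn = 57.203 × -46.1 = -2637 kJ/min
Sensible, feed 50.0→25 °C: -99.054 kJ/min
Outlet flows (mol/min): A 6.4974, B 57.203
Sensible, products 25→60.6 °C: 137.59 kJ/min
Q = ΔH = -2598.5 kJ/min = -43.308 kW
Heat removed = 43.308 kW

Q_out = 43.3 kW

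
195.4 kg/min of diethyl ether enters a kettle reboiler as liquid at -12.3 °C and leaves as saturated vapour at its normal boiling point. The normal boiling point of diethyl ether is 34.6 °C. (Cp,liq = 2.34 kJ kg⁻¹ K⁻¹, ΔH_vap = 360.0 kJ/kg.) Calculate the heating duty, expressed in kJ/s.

Q = 1530 kJ/s

liquid -12.3→34.6 °C: 109.75 kJ/kg
vaporisation at 34.6 °C: 360 kJ/kg
Δh = 109.75 + 360 = 469.75 kJ/kg
Q = ṁ·Δh = 195.4 kg/min × 469.75 kJ/kg = 91788 kJ/min
|Q| = 1529.8 kW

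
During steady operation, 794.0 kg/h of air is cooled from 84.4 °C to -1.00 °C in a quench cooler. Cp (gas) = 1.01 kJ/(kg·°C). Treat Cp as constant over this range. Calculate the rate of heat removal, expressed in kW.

Q_c = 19.0 kW

Q = ṁ·Cp·ΔT = 794.0 × 1.01 × (-1.00 − 84.4) = -68486 kJ/h
Converting: 68486 / 3600 s = 19.024 kW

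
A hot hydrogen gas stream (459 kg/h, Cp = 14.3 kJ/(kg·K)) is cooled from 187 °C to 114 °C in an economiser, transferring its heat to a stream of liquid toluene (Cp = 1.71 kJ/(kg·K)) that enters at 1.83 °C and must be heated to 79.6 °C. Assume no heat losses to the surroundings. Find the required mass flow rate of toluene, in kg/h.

ṁ_c = 3600 kg/h

Heat released by hot stream: Q = 459 × 14.3 × (187 − 114) = 479150 kJ/h
Energy balance on cold side (adiabatic exchanger): Q = ṁ_c·Cp_c·(T_c,out − T_c,in)
ṁ_c = 479150 / [1.71 × (79.6 − 1.83)] = 3603 kg/h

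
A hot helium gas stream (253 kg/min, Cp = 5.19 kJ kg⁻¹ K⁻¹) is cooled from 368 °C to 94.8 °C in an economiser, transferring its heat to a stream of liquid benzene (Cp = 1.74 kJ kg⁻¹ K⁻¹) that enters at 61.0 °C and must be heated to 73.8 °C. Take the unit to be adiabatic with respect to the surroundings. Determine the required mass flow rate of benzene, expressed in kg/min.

Heat released by hot stream: Q = 253 × 5.19 × (368 − 94.8) = 358730 kJ/min
Energy balance on cold side (adiabatic exchanger): Q = ṁ_c·Cp_c·(T_c,out − T_c,in)
ṁ_c = 358730 / [1.74 × (73.8 − 61.0)] = 16107 kg/min

ṁ_c = 16100 kg/min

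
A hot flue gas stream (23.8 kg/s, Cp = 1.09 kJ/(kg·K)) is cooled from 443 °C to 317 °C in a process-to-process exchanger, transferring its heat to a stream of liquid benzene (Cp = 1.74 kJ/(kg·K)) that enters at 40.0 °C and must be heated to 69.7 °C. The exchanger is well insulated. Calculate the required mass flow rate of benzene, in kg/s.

ṁ_c = 63.3 kg/s

Heat released by hot stream: Q = 23.8 × 1.09 × (443 − 317) = 3268.7 kJ/s
Energy balance on cold side (adiabatic exchanger): Q = ṁ_c·Cp_c·(T_c,out − T_c,in)
ṁ_c = 3268.7 / [1.74 × (69.7 − 40.0)] = 63.251 kg/s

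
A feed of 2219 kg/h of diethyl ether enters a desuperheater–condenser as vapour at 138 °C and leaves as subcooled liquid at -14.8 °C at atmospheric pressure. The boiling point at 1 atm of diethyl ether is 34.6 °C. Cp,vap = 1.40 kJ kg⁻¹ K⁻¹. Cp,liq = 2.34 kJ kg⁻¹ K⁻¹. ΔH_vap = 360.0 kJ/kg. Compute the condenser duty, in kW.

Q_c = 382 kW

vapour 138→34.6 °C: -144.76 kJ/kg
condensation at 34.6 °C: -360 kJ/kg
liquid 34.6→-14.8 °C: -115.6 kJ/kg
Δh = -144.76 + -360 + -115.6 = -620.36 kJ/kg
Q = ṁ·Δh = 2219 kg/h × -620.36 kJ/kg = -1.3766e+06 kJ/h
|Q| = 382.38 kW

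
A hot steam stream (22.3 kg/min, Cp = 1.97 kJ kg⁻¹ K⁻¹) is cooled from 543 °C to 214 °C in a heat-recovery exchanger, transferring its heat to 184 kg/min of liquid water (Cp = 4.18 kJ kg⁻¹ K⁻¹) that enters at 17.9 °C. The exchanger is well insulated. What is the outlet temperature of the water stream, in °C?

T_c,out = 36.7 °C

Heat released by hot stream: Q = 22.3 × 1.97 × (543 − 214) = 14453 kJ/min
Energy balance on cold side (adiabatic exchanger): Q = ṁ_c·Cp_c·(T_c,out − T_c,in)
T_c,out = 17.9 + 14453/(184 × 4.18) = 36.692 °C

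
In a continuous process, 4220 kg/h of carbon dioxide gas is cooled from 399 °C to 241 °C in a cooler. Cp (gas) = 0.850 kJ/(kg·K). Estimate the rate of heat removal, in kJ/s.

Q = ṁ·Cp·ΔT = 4220 × 0.850 × (241 − 399) = -566750 kJ/h
Converting: 566750 / 3600 s = 157.43 kW

Q_c = 157 kJ/s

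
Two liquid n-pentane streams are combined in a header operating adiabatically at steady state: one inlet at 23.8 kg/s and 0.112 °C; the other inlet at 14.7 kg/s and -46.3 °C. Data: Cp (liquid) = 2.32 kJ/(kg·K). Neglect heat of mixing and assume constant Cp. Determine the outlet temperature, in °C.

Adiabatic, steady state ⇒ Σ ṁᵢCp,ᵢ(T_out − Tᵢ) = 0
Σ ṁᵢCp,ᵢTᵢ = 23.8×2.32×0.112 + 14.7×2.32×-46.3 = -1572.8
Σ ṁᵢCp,ᵢ = 23.8×2.32 + 14.7×2.32 = 89.32
T_out = -1572.8 / 89.32 = -17.609 °C

T_out = -17.6 °C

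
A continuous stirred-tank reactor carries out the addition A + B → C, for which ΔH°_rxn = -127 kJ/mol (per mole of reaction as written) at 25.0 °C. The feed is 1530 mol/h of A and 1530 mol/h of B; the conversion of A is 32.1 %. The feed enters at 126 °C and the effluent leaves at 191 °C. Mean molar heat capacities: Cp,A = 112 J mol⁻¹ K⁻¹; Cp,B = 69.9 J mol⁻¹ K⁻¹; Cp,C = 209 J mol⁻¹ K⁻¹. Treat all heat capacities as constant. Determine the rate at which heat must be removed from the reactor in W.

Extent of reaction ξ = 0.321 × 1530 = 491.13 mol/h
Reaction term: ξ·ΔH°_rxn = 491.13 × -127 = -62374 kJ/h
Sensible, feed 126→25 °C: -28109 kJ/h
Outlet flows (mol/h): A 1038.9, B 1038.9, C 491.13
Sensible, products 25→191 °C: 48408 kJ/h
Q = ΔH = -42074 kJ/h = -11.687 kW
Heat removed = 11687 W

Q_out = 11700 W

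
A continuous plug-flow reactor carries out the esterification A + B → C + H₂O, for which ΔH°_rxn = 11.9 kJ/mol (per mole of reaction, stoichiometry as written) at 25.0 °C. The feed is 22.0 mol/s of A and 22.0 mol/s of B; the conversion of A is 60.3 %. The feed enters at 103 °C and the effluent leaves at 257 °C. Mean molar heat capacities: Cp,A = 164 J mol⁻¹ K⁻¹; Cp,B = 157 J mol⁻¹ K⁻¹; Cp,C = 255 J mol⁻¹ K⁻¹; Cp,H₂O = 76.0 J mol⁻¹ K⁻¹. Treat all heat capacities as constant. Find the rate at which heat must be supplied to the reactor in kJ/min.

Q_in = 76600 kJ/min

Extent of reaction ξ = 0.603 × 22.0 = 13.266 mol/s
Reaction term: ξ·ΔH°_rxn = 13.266 × 11.9 = 157.87 kJ/s
Sensible, feed 103→25 °C: -550.84 kJ/s
Outlet flows (mol/s): A 8.734, B 8.734, C 13.266, H₂O 13.266
Sensible, products 25→257 °C: 1669.2 kJ/s
Q = ΔH = 1276.2 kJ/s = 1276.2 kW
Heat supplied = 76571 kJ/min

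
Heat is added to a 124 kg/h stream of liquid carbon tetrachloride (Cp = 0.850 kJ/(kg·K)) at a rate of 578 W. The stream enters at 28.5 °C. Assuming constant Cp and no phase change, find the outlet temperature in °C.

T_out = 48.2 °C

Q = 578 W = 2080.8 kJ/h
ΔT = Q/(ṁ·Cp) = 2080.8/(124×0.850) = 19.742 K
T_out = 28.5 + 19.742 = 48.242 °C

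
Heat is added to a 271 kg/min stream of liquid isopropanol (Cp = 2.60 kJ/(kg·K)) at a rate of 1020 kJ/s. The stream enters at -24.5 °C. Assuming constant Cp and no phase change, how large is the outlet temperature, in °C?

T_out = 62.4 °C

Q = 1020 kJ/s = 61200 kJ/min
ΔT = Q/(ṁ·Cp) = 61200/(271×2.60) = 86.858 K
T_out = -24.5 + 86.858 = 62.358 °C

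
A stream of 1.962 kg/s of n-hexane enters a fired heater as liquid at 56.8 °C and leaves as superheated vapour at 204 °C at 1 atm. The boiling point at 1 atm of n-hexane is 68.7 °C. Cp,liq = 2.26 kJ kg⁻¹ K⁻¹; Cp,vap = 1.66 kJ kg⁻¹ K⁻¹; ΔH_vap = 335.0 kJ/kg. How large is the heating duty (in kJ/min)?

liquid 56.8→68.7 °C: 26.894 kJ/kg
vaporisation at 68.7 °C: 335 kJ/kg
vapour 68.7→204 °C: 224.6 kJ/kg
Δh = 26.894 + 335 + 224.6 = 586.49 kJ/kg
Q = ṁ·Δh = 1.962 kg/s × 586.49 kJ/kg = 1150.7 kJ/s
|Q| = 1150.7 kW = 69042 kJ/min

Q = 69000 kJ/min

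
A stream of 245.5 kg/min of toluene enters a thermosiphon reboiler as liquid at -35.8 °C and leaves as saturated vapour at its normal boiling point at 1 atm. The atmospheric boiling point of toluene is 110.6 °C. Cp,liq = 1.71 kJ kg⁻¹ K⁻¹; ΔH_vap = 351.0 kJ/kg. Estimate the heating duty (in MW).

liquid -35.8→110.6 °C: 250.34 kJ/kg
vaporisation at 110.6 °C: 351 kJ/kg
Δh = 250.34 + 351 = 601.34 kJ/kg
Q = ṁ·Δh = 245.5 kg/min × 601.34 kJ/kg = 147630 kJ/min
|Q| = 2460.5 kW = 2.4605 MW

Q = 2.46 MW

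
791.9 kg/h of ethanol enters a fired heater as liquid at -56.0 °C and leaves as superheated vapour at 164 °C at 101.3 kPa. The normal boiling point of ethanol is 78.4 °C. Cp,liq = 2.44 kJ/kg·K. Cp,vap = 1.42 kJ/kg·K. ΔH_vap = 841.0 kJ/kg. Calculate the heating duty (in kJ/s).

liquid -56.0→78.4 °C: 327.94 kJ/kg
vaporisation at 78.4 °C: 841 kJ/kg
vapour 78.4→164 °C: 121.55 kJ/kg
Δh = 327.94 + 841 + 121.55 = 1290.5 kJ/kg
Q = ṁ·Δh = 791.9 kg/h × 1290.5 kJ/kg = 1.0219e+06 kJ/h
|Q| = 283.87 kW

Q = 284 kJ/s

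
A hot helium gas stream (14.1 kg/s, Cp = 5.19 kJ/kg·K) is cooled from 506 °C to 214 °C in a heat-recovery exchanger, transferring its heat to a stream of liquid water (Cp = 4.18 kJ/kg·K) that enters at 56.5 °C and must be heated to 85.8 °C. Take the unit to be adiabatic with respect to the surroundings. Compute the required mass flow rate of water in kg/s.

ṁ_c = 174 kg/s

Heat released by hot stream: Q = 14.1 × 5.19 × (506 − 214) = 21368 kJ/s
Energy balance on cold side (adiabatic exchanger): Q = ṁ_c·Cp_c·(T_c,out − T_c,in)
ṁ_c = 21368 / [4.18 × (85.8 − 56.5)] = 174.47 kg/s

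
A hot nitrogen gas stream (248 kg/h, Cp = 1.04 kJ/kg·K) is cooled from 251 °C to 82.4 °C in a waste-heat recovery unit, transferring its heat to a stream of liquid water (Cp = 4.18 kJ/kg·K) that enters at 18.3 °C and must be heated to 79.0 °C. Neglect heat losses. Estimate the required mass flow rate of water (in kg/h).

Heat released by hot stream: Q = 248 × 1.04 × (251 − 82.4) = 43485 kJ/h
Energy balance on cold side (adiabatic exchanger): Q = ṁ_c·Cp_c·(T_c,out − T_c,in)
ṁ_c = 43485 / [4.18 × (79.0 − 18.3)] = 171.39 kg/h

ṁ_c = 171 kg/h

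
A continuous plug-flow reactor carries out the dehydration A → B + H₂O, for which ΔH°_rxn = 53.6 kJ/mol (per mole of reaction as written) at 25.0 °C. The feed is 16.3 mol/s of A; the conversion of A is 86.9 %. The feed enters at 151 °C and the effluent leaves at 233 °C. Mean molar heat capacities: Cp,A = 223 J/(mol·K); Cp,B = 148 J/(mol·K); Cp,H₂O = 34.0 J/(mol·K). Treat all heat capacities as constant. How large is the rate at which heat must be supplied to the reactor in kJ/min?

Extent of reaction ξ = 0.869 × 16.3 = 14.165 mol/s
Reaction term: ξ·ΔH°_rxn = 14.165 × 53.6 = 759.23 kJ/s
Sensible, feed 151→25 °C: -458 kJ/s
Outlet flows (mol/s): A 2.1353, B 14.165, H₂O 14.165
Sensible, products 25→233 °C: 635.26 kJ/s
Q = ΔH = 936.49 kJ/s = 936.49 kW
Heat supplied = 56190 kJ/min

Q_in = 56200 kJ/min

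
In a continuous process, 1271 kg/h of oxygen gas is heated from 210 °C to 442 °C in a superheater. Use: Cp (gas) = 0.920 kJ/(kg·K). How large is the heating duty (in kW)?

Q = ṁ·Cp·ΔT = 1271 × 0.920 × (442 − 210) = 271280 kJ/h
Converting: 271280 / 3600 s = 75.356 kW

Q = 75.4 kW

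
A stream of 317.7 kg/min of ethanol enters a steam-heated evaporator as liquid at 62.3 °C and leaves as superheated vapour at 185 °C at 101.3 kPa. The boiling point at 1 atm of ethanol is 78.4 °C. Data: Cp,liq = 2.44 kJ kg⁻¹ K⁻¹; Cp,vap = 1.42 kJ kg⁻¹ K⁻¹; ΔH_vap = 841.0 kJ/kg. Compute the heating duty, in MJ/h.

Q = 19700 MJ/h

liquid 62.3→78.4 °C: 39.284 kJ/kg
vaporisation at 78.4 °C: 841 kJ/kg
vapour 78.4→185 °C: 151.37 kJ/kg
Δh = 39.284 + 841 + 151.37 = 1031.7 kJ/kg
Q = ṁ·Δh = 317.7 kg/min × 1031.7 kJ/kg = 327760 kJ/min
|Q| = 5462.6 kW = 19665 MJ/h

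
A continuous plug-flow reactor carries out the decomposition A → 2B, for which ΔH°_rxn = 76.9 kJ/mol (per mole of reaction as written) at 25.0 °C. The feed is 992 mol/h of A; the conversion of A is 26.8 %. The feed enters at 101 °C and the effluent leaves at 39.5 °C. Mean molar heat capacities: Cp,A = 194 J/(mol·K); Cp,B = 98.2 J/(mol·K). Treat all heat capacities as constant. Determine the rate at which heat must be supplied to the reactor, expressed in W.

Q_in = 2390 W

Extent of reaction ξ = 0.268 × 992 = 265.86 mol/h
Reaction term: ξ·ΔH°_rxn = 265.86 × 76.9 = 20444 kJ/h
Sensible, feed 101→25 °C: -14626 kJ/h
Outlet flows (mol/h): A 726.14, B 531.71
Sensible, products 25→39.5 °C: 2799.7 kJ/h
Q = ΔH = 8618 kJ/h = 2.3939 kW
Heat supplied = 2393.9 W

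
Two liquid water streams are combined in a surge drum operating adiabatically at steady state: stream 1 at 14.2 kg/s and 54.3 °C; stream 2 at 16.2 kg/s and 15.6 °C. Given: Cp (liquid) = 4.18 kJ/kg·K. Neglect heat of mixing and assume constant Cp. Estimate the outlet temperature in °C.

T_out = 33.7 °C

Energy balance with Q = 0: Σ ṁᵢCp,ᵢ(T_out − Tᵢ) = 0
T_out = Σ ṁᵢCp,ᵢTᵢ / Σ ṁᵢCp,ᵢ
      = 4279.4 / 127.07 = 33.677 °C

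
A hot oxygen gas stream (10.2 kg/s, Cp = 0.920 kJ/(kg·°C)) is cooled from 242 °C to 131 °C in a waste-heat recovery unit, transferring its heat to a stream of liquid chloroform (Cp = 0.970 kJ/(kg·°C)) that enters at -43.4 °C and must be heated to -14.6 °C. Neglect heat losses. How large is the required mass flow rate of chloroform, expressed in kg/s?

Heat released by hot stream: Q = 10.2 × 0.920 × (242 − 131) = 1041.6 kJ/s
Energy balance on cold side (adiabatic exchanger): Q = ṁ_c·Cp_c·(T_c,out − T_c,in)
ṁ_c = 1041.6 / [0.970 × (-14.6 − -43.4)] = 37.286 kg/s

ṁ_c = 37.3 kg/s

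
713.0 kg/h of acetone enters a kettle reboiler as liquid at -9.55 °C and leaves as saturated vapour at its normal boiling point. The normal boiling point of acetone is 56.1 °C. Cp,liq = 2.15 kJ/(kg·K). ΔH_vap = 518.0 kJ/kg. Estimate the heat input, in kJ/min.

Q = 7830 kJ/min

liquid -9.55→56.1 °C: 141.15 kJ/kg
vaporisation at 56.1 °C: 518 kJ/kg
Δh = 141.15 + 518 = 659.15 kJ/kg
Q = ṁ·Δh = 713.0 kg/h × 659.15 kJ/kg = 469970 kJ/h
|Q| = 130.55 kW = 7832.9 kJ/min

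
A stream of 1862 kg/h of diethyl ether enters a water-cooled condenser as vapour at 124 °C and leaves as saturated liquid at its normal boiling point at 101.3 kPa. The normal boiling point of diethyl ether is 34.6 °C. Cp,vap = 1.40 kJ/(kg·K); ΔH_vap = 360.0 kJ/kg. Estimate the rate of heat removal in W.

vapour 124→34.6 °C: -125.16 kJ/kg
condensation at 34.6 °C: -360 kJ/kg
Δh = -125.16 + -360 = -485.16 kJ/kg
Q = ṁ·Δh = 1862 kg/h × -485.16 kJ/kg = -903370 kJ/h
|Q| = 250.94 kW = 250940 W

Q_c = 251000 W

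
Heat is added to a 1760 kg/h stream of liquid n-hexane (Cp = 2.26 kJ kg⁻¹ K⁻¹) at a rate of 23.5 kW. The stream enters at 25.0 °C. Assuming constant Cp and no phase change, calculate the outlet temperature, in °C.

T_out = 46.3 °C

Q = 23.5 kW = 84600 kJ/h
ΔT = Q/(ṁ·Cp) = 84600/(1760×2.26) = 21.269 K
T_out = 25.0 + 21.269 = 46.269 °C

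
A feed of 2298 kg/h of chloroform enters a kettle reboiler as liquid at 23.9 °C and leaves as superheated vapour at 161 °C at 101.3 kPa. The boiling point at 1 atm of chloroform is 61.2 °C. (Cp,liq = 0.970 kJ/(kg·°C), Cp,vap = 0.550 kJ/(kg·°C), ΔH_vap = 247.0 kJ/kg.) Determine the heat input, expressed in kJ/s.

Q = 216 kJ/s

liquid 23.9→61.2 °C: 36.181 kJ/kg
vaporisation at 61.2 °C: 247 kJ/kg
vapour 61.2→161 °C: 54.89 kJ/kg
Δh = 36.181 + 247 + 54.89 = 338.07 kJ/kg
Q = ṁ·Δh = 2298 kg/h × 338.07 kJ/kg = 776890 kJ/h
|Q| = 215.8 kW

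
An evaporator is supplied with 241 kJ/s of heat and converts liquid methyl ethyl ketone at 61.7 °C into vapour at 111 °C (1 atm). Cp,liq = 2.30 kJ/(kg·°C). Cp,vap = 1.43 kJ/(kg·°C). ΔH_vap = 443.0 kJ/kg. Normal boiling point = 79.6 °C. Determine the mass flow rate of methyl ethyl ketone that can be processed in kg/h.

ṁ = 1640 kg/h

Δh = 2.30×(79.6−61.7) + 443.0 + 1.43×(111−79.6) = 529.07 kJ/kg
Q = 241 kJ/s = 241 kJ/s = 867600 kJ/h
ṁ = Q/Δh = 867600 / 529.07 = 1639.9 kg/h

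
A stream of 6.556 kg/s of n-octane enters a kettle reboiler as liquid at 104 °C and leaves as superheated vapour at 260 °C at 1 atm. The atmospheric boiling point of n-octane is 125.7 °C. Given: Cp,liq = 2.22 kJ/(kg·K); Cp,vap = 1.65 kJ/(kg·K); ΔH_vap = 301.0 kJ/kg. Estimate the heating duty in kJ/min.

liquid 104→125.7 °C: 48.174 kJ/kg
vaporisation at 125.7 °C: 301 kJ/kg
vapour 125.7→260 °C: 221.59 kJ/kg
Δh = 48.174 + 301 + 221.59 = 570.77 kJ/kg
Q = ṁ·Δh = 6.556 kg/s × 570.77 kJ/kg = 3742 kJ/s
|Q| = 3742 kW = 224520 kJ/min

Q = 225000 kJ/min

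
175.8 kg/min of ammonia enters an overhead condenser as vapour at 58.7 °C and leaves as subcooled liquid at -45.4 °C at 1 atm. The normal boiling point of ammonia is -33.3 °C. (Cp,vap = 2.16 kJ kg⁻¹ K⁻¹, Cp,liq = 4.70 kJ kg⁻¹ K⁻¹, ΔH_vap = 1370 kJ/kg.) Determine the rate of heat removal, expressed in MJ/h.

Q_c = 17100 MJ/h

vapour 58.7→-33.3 °C: -198.72 kJ/kg
condensation at -33.3 °C: -1370 kJ/kg
liquid -33.3→-45.4 °C: -56.87 kJ/kg
Δh = -198.72 + -1370 + -56.87 = -1625.6 kJ/kg
Q = ṁ·Δh = 175.8 kg/min × -1625.6 kJ/kg = -285780 kJ/min
|Q| = 4763 kW = 17147 MJ/h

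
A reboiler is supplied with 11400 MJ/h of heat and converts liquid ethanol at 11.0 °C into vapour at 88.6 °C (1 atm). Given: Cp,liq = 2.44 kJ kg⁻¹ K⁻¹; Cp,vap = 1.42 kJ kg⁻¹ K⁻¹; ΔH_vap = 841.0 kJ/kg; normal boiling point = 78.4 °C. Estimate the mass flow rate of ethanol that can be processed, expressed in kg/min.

Δh = 2.44×(78.4−11.0) + 841.0 + 1.42×(88.6−78.4) = 1019.9 kJ/kg
Q = 11400 MJ/h = 3166.7 kJ/s = 190000 kJ/min
ṁ = Q/Δh = 190000 / 1019.9 = 186.29 kg/min

ṁ = 186 kg/min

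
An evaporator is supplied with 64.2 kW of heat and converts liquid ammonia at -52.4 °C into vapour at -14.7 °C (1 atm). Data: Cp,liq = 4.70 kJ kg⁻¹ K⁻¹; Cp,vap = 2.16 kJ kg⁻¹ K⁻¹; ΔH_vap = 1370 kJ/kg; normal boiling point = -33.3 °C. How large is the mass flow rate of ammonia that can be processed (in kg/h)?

Δh = 4.70×(-33.3−-52.4) + 1370 + 2.16×(-14.7−-33.3) = 1499.9 kJ/kg
Q = 64.2 kW = 64.2 kJ/s = 231120 kJ/h
ṁ = Q/Δh = 231120 / 1499.9 = 154.09 kg/h

ṁ = 154 kg/h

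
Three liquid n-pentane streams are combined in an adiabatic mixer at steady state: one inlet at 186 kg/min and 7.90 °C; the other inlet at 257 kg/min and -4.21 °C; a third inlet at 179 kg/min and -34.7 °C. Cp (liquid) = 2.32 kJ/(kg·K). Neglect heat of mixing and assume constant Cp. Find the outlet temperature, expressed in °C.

Energy balance with Q = 0: Σ ṁᵢCp,ᵢ(T_out − Tᵢ) = 0
Σ ṁᵢCp,ᵢTᵢ = 186×2.32×7.90 + 257×2.32×-4.21 + 179×2.32×-34.7 = -13511
Σ ṁᵢCp,ᵢ = 186×2.32 + 257×2.32 + 179×2.32 = 1443
T_out = -13511 / 1443 = -9.3631 °C

T_out = -9.36 °C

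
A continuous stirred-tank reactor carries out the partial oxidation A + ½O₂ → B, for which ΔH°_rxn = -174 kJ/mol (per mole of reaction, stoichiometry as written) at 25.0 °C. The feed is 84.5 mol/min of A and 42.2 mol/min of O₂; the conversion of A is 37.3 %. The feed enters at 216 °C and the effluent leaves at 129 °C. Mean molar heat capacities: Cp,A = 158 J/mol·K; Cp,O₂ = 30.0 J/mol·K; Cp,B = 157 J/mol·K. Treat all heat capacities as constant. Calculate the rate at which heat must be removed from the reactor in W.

Q_out = 113000 W

Extent of reaction ξ = 0.373 × 84.5 = 31.518 mol/min
Reaction term: ξ·ΔH°_rxn = 31.518 × -174 = -5484.2 kJ/min
Sensible, feed 216→25 °C: -2791.8 kJ/min
Outlet flows (mol/min): A 52.981, O₂ 26.441, B 31.518
Sensible, products 25→129 °C: 1467.7 kJ/min
Q = ΔH = -6808.3 kJ/min = -113.47 kW
Heat removed = 113470 W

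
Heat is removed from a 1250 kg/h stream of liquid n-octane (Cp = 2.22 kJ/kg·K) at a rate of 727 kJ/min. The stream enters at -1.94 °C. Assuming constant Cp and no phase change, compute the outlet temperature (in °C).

Q = 727 kJ/min = 43620 kJ/h
ΔT = Q/(ṁ·Cp) = 43620/(1250×2.22) = 15.719 K
T_out = -1.94 − 15.719 = -17.659 °C

T_out = -17.7 °C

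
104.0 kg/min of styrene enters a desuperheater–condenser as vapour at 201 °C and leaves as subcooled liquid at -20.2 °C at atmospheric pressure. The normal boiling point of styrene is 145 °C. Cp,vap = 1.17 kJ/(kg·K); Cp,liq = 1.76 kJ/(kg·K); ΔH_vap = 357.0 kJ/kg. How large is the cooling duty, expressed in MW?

vapour 201→145 °C: -65.52 kJ/kg
condensation at 145 °C: -357 kJ/kg
liquid 145→-20.2 °C: -290.75 kJ/kg
Δh = -65.52 + -357 + -290.75 = -713.27 kJ/kg
Q = ṁ·Δh = 104.0 kg/min × -713.27 kJ/kg = -74180 kJ/min
|Q| = 1236.3 kW = 1.2363 MW

Q_c = 1.24 MW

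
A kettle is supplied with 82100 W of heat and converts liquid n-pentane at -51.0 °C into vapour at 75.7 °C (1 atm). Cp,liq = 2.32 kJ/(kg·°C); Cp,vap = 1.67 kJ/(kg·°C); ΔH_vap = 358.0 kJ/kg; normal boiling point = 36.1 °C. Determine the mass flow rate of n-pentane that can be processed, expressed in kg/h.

Δh = 2.32×(36.1−-51.0) + 358.0 + 1.67×(75.7−36.1) = 626.2 kJ/kg
Q = 82100 W = 82.1 kJ/s = 295560 kJ/h
ṁ = Q/Δh = 295560 / 626.2 = 471.99 kg/h

ṁ = 472 kg/h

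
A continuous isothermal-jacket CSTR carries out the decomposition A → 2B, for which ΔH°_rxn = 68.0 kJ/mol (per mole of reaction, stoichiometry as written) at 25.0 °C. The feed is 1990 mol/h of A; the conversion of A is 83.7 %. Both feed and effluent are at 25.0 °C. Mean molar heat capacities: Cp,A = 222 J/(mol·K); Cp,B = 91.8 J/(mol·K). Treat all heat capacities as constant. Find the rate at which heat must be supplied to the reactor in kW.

Q_in = 31.5 kW

Extent of reaction ξ = 0.837 × 1990 = 1665.6 mol/h
Reaction term: ξ·ΔH°_rxn = 1665.6 × 68.0 = 113260 kJ/h
Q = ΔH = 113260 kJ/h = 31.462 kW
Heat supplied = 31.462 kW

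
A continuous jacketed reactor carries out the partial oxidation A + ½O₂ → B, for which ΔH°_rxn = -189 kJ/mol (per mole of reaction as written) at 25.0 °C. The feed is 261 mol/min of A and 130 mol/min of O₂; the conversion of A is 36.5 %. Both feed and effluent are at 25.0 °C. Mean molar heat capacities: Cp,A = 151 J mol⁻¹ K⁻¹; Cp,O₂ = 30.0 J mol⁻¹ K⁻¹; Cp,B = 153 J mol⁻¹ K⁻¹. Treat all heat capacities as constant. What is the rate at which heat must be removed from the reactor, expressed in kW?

Q_out = 300 kW

Extent of reaction ξ = 0.365 × 261 = 95.265 mol/min
Reaction term: ξ·ΔH°_rxn = 95.265 × -189 = -18005 kJ/min
Q = ΔH = -18005 kJ/min = -300.08 kW
Heat removed = 300.08 kW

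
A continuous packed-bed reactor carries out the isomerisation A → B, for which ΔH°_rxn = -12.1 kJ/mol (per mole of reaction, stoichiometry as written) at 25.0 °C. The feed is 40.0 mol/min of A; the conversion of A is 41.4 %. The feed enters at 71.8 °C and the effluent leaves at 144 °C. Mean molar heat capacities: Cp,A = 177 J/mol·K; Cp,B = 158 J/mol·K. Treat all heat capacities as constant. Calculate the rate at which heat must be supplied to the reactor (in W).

Extent of reaction ξ = 0.414 × 40.0 = 16.56 mol/min
Reaction term: ξ·ΔH°_rxn = 16.56 × -12.1 = -200.38 kJ/min
Sensible, feed 71.8→25 °C: -331.34 kJ/min
Outlet flows (mol/min): A 23.44, B 16.56
Sensible, products 25→144 °C: 805.08 kJ/min
Q = ΔH = 273.36 kJ/min = 4.556 kW
Heat supplied = 4556 W

Q_in = 4560 W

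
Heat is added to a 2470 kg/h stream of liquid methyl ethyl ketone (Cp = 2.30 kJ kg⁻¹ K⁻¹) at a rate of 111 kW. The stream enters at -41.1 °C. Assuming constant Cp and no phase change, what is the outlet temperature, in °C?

Q = 111 kW = 399600 kJ/h
ΔT = Q/(ṁ·Cp) = 399600/(2470×2.30) = 70.34 K
T_out = -41.1 + 70.34 = 29.24 °C

T_out = 29.2 °C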